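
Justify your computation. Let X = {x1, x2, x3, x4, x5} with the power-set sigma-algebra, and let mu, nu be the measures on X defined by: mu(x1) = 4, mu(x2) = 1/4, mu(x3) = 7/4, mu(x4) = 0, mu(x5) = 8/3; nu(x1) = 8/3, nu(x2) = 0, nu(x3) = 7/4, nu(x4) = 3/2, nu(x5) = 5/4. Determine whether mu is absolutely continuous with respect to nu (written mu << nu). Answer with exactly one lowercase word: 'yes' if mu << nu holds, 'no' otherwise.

mu << nu means: every nu-null measurable set is also mu-null; equivalently, for every atom x, if nu({x}) = 0 then mu({x}) = 0.
Checking each atom:
  x1: nu = 8/3 > 0 -> no constraint.
  x2: nu = 0, mu = 1/4 > 0 -> violates mu << nu.
  x3: nu = 7/4 > 0 -> no constraint.
  x4: nu = 3/2 > 0 -> no constraint.
  x5: nu = 5/4 > 0 -> no constraint.
The atom(s) x2 violate the condition (nu = 0 but mu > 0). Therefore mu is NOT absolutely continuous w.r.t. nu.

no


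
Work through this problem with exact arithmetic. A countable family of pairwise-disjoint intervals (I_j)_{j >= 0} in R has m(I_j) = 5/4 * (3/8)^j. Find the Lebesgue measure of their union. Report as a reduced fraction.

By countable additivity of the Lebesgue measure on pairwise disjoint measurable sets,
  m(union_{j >= 0} I_j) = sum_{j >= 0} m(I_j) = sum_{j >= 0} a * r^j,
  with a = 5/4 and r = 3/8.
Since 0 < r = 3/8 < 1, the geometric series converges:
  sum_{j >= 0} a * r^j = a / (1 - r).
  = 5/4 / (1 - 3/8)
  = 5/4 / (5/8)
  = 2.

2


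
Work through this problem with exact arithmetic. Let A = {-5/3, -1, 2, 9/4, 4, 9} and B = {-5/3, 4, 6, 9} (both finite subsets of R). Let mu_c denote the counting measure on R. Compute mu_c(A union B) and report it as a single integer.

Counting measure on a finite set equals cardinality. By inclusion-exclusion, |A union B| = |A| + |B| - |A cap B|.
|A| = 6, |B| = 4, |A cap B| = 3.
So mu_c(A union B) = 6 + 4 - 3 = 7.

7


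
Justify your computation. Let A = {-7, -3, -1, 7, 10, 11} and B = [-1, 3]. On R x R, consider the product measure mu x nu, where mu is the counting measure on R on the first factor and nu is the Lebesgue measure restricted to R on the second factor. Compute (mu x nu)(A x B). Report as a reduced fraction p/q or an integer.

For a measurable rectangle A x B, the product measure satisfies
  (mu x nu)(A x B) = mu(A) * nu(B).
  mu(A) = 6.
  nu(B) = 4.
  (mu x nu)(A x B) = 6 * 4 = 24.

24


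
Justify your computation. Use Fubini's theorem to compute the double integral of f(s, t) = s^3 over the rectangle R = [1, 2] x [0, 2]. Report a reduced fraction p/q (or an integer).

f(s, t) is a tensor product of a function of s and a function of t, and both factors are bounded continuous (hence Lebesgue integrable) on the rectangle, so Fubini's theorem applies:
  integral_R f d(m x m) = (integral_a1^b1 s^3 ds) * (integral_a2^b2 1 dt).
Inner integral in s: integral_{1}^{2} s^3 ds = (2^4 - 1^4)/4
  = 15/4.
Inner integral in t: integral_{0}^{2} 1 dt = (2^1 - 0^1)/1
  = 2.
Product: (15/4) * (2) = 15/2.

15/2


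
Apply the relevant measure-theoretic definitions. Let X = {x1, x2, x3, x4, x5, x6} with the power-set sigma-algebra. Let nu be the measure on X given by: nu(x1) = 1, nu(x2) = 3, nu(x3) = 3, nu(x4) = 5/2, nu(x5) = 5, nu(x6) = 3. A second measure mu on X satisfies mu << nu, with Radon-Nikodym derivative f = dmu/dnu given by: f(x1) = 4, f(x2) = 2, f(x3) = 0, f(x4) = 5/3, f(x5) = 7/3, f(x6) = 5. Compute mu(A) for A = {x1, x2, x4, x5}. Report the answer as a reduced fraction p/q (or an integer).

By the defining property of the Radon-Nikodym derivative, for every measurable set A,
  mu(A) = integral_A f dnu.
Since nu is a discrete measure concentrated on the atoms of X, the integral over A reduces to the sum
  mu(A) = sum_{x in A} f(x) * nu({x}).
Computing each term:
  x1: f(x1) * nu(x1) = 4 * 1 = 4.
  x2: f(x2) * nu(x2) = 2 * 3 = 6.
  x4: f(x4) * nu(x4) = 5/3 * 5/2 = 25/6.
  x5: f(x5) * nu(x5) = 7/3 * 5 = 35/3.
Summing: mu(A) = 4 + 6 + 25/6 + 35/3 = 155/6.

155/6


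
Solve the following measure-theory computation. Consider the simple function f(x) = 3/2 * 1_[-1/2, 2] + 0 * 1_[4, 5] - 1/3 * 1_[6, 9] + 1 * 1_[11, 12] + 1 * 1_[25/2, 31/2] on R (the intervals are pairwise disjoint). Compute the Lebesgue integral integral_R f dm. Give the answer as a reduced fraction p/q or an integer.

For a simple function f = sum_i c_i * 1_{A_i} with disjoint A_i,
  integral f dm = sum_i c_i * m(A_i).
Lengths of the A_i:
  m(A_1) = 2 - (-1/2) = 5/2.
  m(A_2) = 5 - 4 = 1.
  m(A_3) = 9 - 6 = 3.
  m(A_4) = 12 - 11 = 1.
  m(A_5) = 31/2 - 25/2 = 3.
Contributions c_i * m(A_i):
  (3/2) * (5/2) = 15/4.
  (0) * (1) = 0.
  (-1/3) * (3) = -1.
  (1) * (1) = 1.
  (1) * (3) = 3.
Total: 15/4 + 0 - 1 + 1 + 3 = 27/4.

27/4


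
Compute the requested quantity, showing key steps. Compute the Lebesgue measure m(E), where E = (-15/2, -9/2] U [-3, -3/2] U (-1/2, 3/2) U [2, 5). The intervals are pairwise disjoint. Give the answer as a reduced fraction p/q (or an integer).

For pairwise disjoint intervals, m(union_i I_i) = sum_i m(I_i),
and m is invariant under swapping open/closed endpoints (single points have measure 0).
So m(E) = sum_i (b_i - a_i).
  I_1 has length -9/2 - (-15/2) = 3.
  I_2 has length -3/2 - (-3) = 3/2.
  I_3 has length 3/2 - (-1/2) = 2.
  I_4 has length 5 - 2 = 3.
Summing:
  m(E) = 3 + 3/2 + 2 + 3 = 19/2.

19/2


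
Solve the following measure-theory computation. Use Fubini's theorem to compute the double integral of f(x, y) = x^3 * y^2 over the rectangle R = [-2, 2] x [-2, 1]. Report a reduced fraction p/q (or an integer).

f(x, y) is a tensor product of a function of x and a function of y, and both factors are bounded continuous (hence Lebesgue integrable) on the rectangle, so Fubini's theorem applies:
  integral_R f d(m x m) = (integral_a1^b1 x^3 dx) * (integral_a2^b2 y^2 dy).
Inner integral in x: integral_{-2}^{2} x^3 dx = (2^4 - (-2)^4)/4
  = 0.
Inner integral in y: integral_{-2}^{1} y^2 dy = (1^3 - (-2)^3)/3
  = 3.
Product: (0) * (3) = 0.

0


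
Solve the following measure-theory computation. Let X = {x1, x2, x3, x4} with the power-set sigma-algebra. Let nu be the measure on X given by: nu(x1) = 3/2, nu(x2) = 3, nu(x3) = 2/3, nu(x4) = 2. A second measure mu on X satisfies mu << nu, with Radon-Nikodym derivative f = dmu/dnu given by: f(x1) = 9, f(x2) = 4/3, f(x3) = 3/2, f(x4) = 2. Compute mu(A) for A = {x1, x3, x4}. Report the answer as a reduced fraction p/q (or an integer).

By the defining property of the Radon-Nikodym derivative, for every measurable set A,
  mu(A) = integral_A f dnu.
Since nu is a discrete measure concentrated on the atoms of X, the integral over A reduces to the sum
  mu(A) = sum_{x in A} f(x) * nu({x}).
Computing each term:
  x1: f(x1) * nu(x1) = 9 * 3/2 = 27/2.
  x3: f(x3) * nu(x3) = 3/2 * 2/3 = 1.
  x4: f(x4) * nu(x4) = 2 * 2 = 4.
Summing: mu(A) = 27/2 + 1 + 4 = 37/2.

37/2


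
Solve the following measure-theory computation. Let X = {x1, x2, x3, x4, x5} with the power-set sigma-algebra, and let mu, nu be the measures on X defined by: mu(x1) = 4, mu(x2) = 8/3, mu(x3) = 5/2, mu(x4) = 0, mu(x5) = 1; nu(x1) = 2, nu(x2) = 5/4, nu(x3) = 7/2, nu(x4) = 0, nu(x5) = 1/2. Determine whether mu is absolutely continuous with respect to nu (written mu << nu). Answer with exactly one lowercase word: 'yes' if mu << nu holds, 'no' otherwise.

mu << nu means: every nu-null measurable set is also mu-null; equivalently, for every atom x, if nu({x}) = 0 then mu({x}) = 0.
Checking each atom:
  x1: nu = 2 > 0 -> no constraint.
  x2: nu = 5/4 > 0 -> no constraint.
  x3: nu = 7/2 > 0 -> no constraint.
  x4: nu = 0, mu = 0 -> consistent with mu << nu.
  x5: nu = 1/2 > 0 -> no constraint.
No atom violates the condition. Therefore mu << nu.

yes


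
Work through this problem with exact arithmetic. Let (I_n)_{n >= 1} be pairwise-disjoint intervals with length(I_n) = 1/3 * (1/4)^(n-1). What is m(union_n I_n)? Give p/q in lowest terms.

By countable additivity of the Lebesgue measure on pairwise disjoint measurable sets,
  m(union_{n >= 1} I_n) = sum_{n >= 1} m(I_n) = sum_{n >= 1} a * r^(n-1),
  with a = 1/3 and r = 1/4.
Since 0 < r = 1/4 < 1, the geometric series converges:
  sum_{n >= 1} a * r^(n-1) = a / (1 - r).
  = 1/3 / (1 - 1/4)
  = 1/3 / (3/4)
  = 4/9.

4/9


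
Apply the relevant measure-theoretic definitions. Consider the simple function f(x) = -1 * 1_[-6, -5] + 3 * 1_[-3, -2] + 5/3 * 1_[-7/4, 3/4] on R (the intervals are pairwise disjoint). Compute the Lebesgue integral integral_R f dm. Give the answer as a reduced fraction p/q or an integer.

For a simple function f = sum_i c_i * 1_{A_i} with disjoint A_i,
  integral f dm = sum_i c_i * m(A_i).
Lengths of the A_i:
  m(A_1) = -5 - (-6) = 1.
  m(A_2) = -2 - (-3) = 1.
  m(A_3) = 3/4 - (-7/4) = 5/2.
Contributions c_i * m(A_i):
  (-1) * (1) = -1.
  (3) * (1) = 3.
  (5/3) * (5/2) = 25/6.
Total: -1 + 3 + 25/6 = 37/6.

37/6


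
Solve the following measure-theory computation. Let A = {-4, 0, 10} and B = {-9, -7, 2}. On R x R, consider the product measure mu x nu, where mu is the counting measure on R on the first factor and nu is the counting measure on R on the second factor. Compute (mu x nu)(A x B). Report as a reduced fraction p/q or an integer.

For a measurable rectangle A x B, the product measure satisfies
  (mu x nu)(A x B) = mu(A) * nu(B).
  mu(A) = 3.
  nu(B) = 3.
  (mu x nu)(A x B) = 3 * 3 = 9.

9


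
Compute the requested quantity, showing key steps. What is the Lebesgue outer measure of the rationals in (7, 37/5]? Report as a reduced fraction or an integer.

The set Q cap (7, 37/5] is countable (a subset of the countable set Q). Lebesgue outer measure of any countable set is 0: each singleton {q} has m*({q}) = 0, and by countable subadditivity m*(union_k {q_k}) <= sum_k m*({q_k}) = sum_k 0 = 0. The reverse inequality m*(E) >= 0 is automatic. So m*(Q cap (7, 37/5]) = 0.

0


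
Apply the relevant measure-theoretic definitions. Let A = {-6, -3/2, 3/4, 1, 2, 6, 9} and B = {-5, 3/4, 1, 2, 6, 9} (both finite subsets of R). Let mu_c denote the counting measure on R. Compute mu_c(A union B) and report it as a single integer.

Counting measure on a finite set equals cardinality. By inclusion-exclusion, |A union B| = |A| + |B| - |A cap B|.
|A| = 7, |B| = 6, |A cap B| = 5.
So mu_c(A union B) = 7 + 6 - 5 = 8.

8


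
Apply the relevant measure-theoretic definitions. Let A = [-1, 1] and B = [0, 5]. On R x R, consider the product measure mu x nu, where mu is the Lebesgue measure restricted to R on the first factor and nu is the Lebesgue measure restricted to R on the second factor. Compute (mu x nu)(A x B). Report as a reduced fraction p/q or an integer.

For a measurable rectangle A x B, the product measure satisfies
  (mu x nu)(A x B) = mu(A) * nu(B).
  mu(A) = 2.
  nu(B) = 5.
  (mu x nu)(A x B) = 2 * 5 = 10.

10


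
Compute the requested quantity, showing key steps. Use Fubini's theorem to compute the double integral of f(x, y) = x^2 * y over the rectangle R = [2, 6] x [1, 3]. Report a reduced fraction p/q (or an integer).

f(x, y) is a tensor product of a function of x and a function of y, and both factors are bounded continuous (hence Lebesgue integrable) on the rectangle, so Fubini's theorem applies:
  integral_R f d(m x m) = (integral_a1^b1 x^2 dx) * (integral_a2^b2 y dy).
Inner integral in x: integral_{2}^{6} x^2 dx = (6^3 - 2^3)/3
  = 208/3.
Inner integral in y: integral_{1}^{3} y dy = (3^2 - 1^2)/2
  = 4.
Product: (208/3) * (4) = 832/3.

832/3


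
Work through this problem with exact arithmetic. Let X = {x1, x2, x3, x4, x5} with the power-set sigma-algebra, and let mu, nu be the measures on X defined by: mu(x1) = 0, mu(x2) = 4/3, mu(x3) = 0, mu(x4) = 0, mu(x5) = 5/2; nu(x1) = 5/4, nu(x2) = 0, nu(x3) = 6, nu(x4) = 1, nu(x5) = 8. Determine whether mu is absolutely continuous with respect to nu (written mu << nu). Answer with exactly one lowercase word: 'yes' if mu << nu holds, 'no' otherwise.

mu << nu means: every nu-null measurable set is also mu-null; equivalently, for every atom x, if nu({x}) = 0 then mu({x}) = 0.
Checking each atom:
  x1: nu = 5/4 > 0 -> no constraint.
  x2: nu = 0, mu = 4/3 > 0 -> violates mu << nu.
  x3: nu = 6 > 0 -> no constraint.
  x4: nu = 1 > 0 -> no constraint.
  x5: nu = 8 > 0 -> no constraint.
The atom(s) x2 violate the condition (nu = 0 but mu > 0). Therefore mu is NOT absolutely continuous w.r.t. nu.

no


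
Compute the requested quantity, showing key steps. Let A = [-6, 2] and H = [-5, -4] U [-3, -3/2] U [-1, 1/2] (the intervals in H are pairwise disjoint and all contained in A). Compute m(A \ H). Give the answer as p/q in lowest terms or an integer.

The ambient interval has length m(A) = 2 - (-6) = 8.
Since the holes are disjoint and sit inside A, by finite additivity
  m(H) = sum_i (b_i - a_i), and m(A \ H) = m(A) - m(H).
Computing the hole measures:
  m(H_1) = -4 - (-5) = 1.
  m(H_2) = -3/2 - (-3) = 3/2.
  m(H_3) = 1/2 - (-1) = 3/2.
Summed: m(H) = 1 + 3/2 + 3/2 = 4.
So m(A \ H) = 8 - 4 = 4.

4


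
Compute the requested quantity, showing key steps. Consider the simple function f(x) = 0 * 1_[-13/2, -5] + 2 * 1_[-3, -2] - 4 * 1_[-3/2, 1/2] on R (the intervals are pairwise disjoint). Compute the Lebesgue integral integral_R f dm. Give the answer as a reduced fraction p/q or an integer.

For a simple function f = sum_i c_i * 1_{A_i} with disjoint A_i,
  integral f dm = sum_i c_i * m(A_i).
Lengths of the A_i:
  m(A_1) = -5 - (-13/2) = 3/2.
  m(A_2) = -2 - (-3) = 1.
  m(A_3) = 1/2 - (-3/2) = 2.
Contributions c_i * m(A_i):
  (0) * (3/2) = 0.
  (2) * (1) = 2.
  (-4) * (2) = -8.
Total: 0 + 2 - 8 = -6.

-6


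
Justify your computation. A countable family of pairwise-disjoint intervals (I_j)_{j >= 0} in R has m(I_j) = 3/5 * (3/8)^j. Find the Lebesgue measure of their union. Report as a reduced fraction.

By countable additivity of the Lebesgue measure on pairwise disjoint measurable sets,
  m(union_{j >= 0} I_j) = sum_{j >= 0} m(I_j) = sum_{j >= 0} a * r^j,
  with a = 3/5 and r = 3/8.
Since 0 < r = 3/8 < 1, the geometric series converges:
  sum_{j >= 0} a * r^j = a / (1 - r).
  = 3/5 / (1 - 3/8)
  = 3/5 / (5/8)
  = 24/25.

24/25


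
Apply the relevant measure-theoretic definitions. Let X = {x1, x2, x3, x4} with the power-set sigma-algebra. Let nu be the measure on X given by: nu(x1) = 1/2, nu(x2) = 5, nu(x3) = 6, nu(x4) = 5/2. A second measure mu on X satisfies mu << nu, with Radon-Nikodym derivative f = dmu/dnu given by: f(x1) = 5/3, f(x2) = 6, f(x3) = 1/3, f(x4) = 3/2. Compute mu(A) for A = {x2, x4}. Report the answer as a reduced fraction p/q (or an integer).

By the defining property of the Radon-Nikodym derivative, for every measurable set A,
  mu(A) = integral_A f dnu.
Since nu is a discrete measure concentrated on the atoms of X, the integral over A reduces to the sum
  mu(A) = sum_{x in A} f(x) * nu({x}).
Computing each term:
  x2: f(x2) * nu(x2) = 6 * 5 = 30.
  x4: f(x4) * nu(x4) = 3/2 * 5/2 = 15/4.
Summing: mu(A) = 30 + 15/4 = 135/4.

135/4


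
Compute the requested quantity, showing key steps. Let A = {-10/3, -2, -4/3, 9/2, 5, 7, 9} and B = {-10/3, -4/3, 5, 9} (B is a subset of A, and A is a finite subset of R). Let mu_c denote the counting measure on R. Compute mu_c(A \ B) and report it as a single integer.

Counting measure assigns mu_c(E) = |E| (number of elements) when E is finite. For B subset A, A \ B is the set of elements of A not in B, so |A \ B| = |A| - |B|.
|A| = 7, |B| = 4, so mu_c(A \ B) = 7 - 4 = 3.

3


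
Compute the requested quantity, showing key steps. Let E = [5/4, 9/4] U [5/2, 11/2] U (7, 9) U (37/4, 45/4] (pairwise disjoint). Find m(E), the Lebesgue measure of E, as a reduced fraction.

For pairwise disjoint intervals, m(union_i I_i) = sum_i m(I_i),
and m is invariant under swapping open/closed endpoints (single points have measure 0).
So m(E) = sum_i (b_i - a_i).
  I_1 has length 9/4 - 5/4 = 1.
  I_2 has length 11/2 - 5/2 = 3.
  I_3 has length 9 - 7 = 2.
  I_4 has length 45/4 - 37/4 = 2.
Summing:
  m(E) = 1 + 3 + 2 + 2 = 8.

8


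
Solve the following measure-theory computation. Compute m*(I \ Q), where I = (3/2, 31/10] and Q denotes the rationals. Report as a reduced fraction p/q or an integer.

The interval I = (3/2, 31/10] has m(I) = 31/10 - 3/2 = 8/5 (endpoints are measure-zero, so open/closed/half-open agree). Write I = (I cap Q) u (I \ Q). The rationals in I are countable, so m*(I cap Q) = 0 (cover each rational by intervals whose total length is arbitrarily small). By countable subadditivity m*(I) <= m*(I cap Q) + m*(I \ Q), hence m*(I \ Q) >= m(I) = 8/5. The reverse inequality m*(I \ Q) <= m*(I) = 8/5 is trivial since (I \ Q) is a subset of I. Therefore m*(I \ Q) = 8/5.

8/5


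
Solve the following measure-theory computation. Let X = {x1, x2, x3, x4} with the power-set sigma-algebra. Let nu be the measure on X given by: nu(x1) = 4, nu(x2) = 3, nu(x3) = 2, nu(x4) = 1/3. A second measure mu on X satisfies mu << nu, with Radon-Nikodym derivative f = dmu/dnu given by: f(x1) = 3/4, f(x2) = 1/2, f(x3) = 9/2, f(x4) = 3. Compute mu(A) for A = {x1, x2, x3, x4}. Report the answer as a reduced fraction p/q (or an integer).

By the defining property of the Radon-Nikodym derivative, for every measurable set A,
  mu(A) = integral_A f dnu.
Since nu is a discrete measure concentrated on the atoms of X, the integral over A reduces to the sum
  mu(A) = sum_{x in A} f(x) * nu({x}).
Computing each term:
  x1: f(x1) * nu(x1) = 3/4 * 4 = 3.
  x2: f(x2) * nu(x2) = 1/2 * 3 = 3/2.
  x3: f(x3) * nu(x3) = 9/2 * 2 = 9.
  x4: f(x4) * nu(x4) = 3 * 1/3 = 1.
Summing: mu(A) = 3 + 3/2 + 9 + 1 = 29/2.

29/2


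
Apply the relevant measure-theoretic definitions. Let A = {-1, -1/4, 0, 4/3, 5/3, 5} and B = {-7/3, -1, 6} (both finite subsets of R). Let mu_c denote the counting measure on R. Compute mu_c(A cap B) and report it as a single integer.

Counting measure on a finite set equals cardinality. mu_c(A cap B) = |A cap B| (elements appearing in both).
Enumerating the elements of A that also lie in B gives 1 element(s).
So mu_c(A cap B) = 1.

1


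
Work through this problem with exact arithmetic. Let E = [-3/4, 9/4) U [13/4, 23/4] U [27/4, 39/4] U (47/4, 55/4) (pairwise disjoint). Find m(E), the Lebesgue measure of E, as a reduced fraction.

For pairwise disjoint intervals, m(union_i I_i) = sum_i m(I_i),
and m is invariant under swapping open/closed endpoints (single points have measure 0).
So m(E) = sum_i (b_i - a_i).
  I_1 has length 9/4 - (-3/4) = 3.
  I_2 has length 23/4 - 13/4 = 5/2.
  I_3 has length 39/4 - 27/4 = 3.
  I_4 has length 55/4 - 47/4 = 2.
Summing:
  m(E) = 3 + 5/2 + 3 + 2 = 21/2.

21/2


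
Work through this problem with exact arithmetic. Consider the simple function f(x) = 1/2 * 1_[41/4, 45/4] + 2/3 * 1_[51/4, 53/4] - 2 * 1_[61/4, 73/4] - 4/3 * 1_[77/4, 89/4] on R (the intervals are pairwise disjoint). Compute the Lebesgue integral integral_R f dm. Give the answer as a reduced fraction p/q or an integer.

For a simple function f = sum_i c_i * 1_{A_i} with disjoint A_i,
  integral f dm = sum_i c_i * m(A_i).
Lengths of the A_i:
  m(A_1) = 45/4 - 41/4 = 1.
  m(A_2) = 53/4 - 51/4 = 1/2.
  m(A_3) = 73/4 - 61/4 = 3.
  m(A_4) = 89/4 - 77/4 = 3.
Contributions c_i * m(A_i):
  (1/2) * (1) = 1/2.
  (2/3) * (1/2) = 1/3.
  (-2) * (3) = -6.
  (-4/3) * (3) = -4.
Total: 1/2 + 1/3 - 6 - 4 = -55/6.

-55/6


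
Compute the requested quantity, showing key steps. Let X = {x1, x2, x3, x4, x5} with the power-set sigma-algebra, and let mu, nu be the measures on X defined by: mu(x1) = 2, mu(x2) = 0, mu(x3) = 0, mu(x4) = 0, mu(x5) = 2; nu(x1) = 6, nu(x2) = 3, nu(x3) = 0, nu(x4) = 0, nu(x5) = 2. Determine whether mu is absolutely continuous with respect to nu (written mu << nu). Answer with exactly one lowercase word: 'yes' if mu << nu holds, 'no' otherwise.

mu << nu means: every nu-null measurable set is also mu-null; equivalently, for every atom x, if nu({x}) = 0 then mu({x}) = 0.
Checking each atom:
  x1: nu = 6 > 0 -> no constraint.
  x2: nu = 3 > 0 -> no constraint.
  x3: nu = 0, mu = 0 -> consistent with mu << nu.
  x4: nu = 0, mu = 0 -> consistent with mu << nu.
  x5: nu = 2 > 0 -> no constraint.
No atom violates the condition. Therefore mu << nu.

yes


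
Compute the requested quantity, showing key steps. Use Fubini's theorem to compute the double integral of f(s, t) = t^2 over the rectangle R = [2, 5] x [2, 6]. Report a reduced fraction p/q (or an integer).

f(s, t) is a tensor product of a function of s and a function of t, and both factors are bounded continuous (hence Lebesgue integrable) on the rectangle, so Fubini's theorem applies:
  integral_R f d(m x m) = (integral_a1^b1 1 ds) * (integral_a2^b2 t^2 dt).
Inner integral in s: integral_{2}^{5} 1 ds = (5^1 - 2^1)/1
  = 3.
Inner integral in t: integral_{2}^{6} t^2 dt = (6^3 - 2^3)/3
  = 208/3.
Product: (3) * (208/3) = 208.

208


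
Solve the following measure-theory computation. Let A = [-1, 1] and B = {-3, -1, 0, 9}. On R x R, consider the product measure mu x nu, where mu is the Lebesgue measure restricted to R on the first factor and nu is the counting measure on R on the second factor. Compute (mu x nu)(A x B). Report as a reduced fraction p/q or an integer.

For a measurable rectangle A x B, the product measure satisfies
  (mu x nu)(A x B) = mu(A) * nu(B).
  mu(A) = 2.
  nu(B) = 4.
  (mu x nu)(A x B) = 2 * 4 = 8.

8


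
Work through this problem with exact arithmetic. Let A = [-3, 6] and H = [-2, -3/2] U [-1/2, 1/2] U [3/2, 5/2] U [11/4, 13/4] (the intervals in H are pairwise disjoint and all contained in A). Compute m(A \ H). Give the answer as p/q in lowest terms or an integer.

The ambient interval has length m(A) = 6 - (-3) = 9.
Since the holes are disjoint and sit inside A, by finite additivity
  m(H) = sum_i (b_i - a_i), and m(A \ H) = m(A) - m(H).
Computing the hole measures:
  m(H_1) = -3/2 - (-2) = 1/2.
  m(H_2) = 1/2 - (-1/2) = 1.
  m(H_3) = 5/2 - 3/2 = 1.
  m(H_4) = 13/4 - 11/4 = 1/2.
Summed: m(H) = 1/2 + 1 + 1 + 1/2 = 3.
So m(A \ H) = 9 - 3 = 6.

6


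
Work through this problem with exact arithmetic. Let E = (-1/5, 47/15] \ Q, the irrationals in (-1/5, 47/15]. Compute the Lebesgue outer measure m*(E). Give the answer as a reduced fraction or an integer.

The interval I = (-1/5, 47/15] has m(I) = 47/15 - (-1/5) = 10/3 (endpoints are measure-zero, so open/closed/half-open agree). Write I = (I cap Q) u (I \ Q). The rationals in I are countable, so m*(I cap Q) = 0 (cover each rational by intervals whose total length is arbitrarily small). By countable subadditivity m*(I) <= m*(I cap Q) + m*(I \ Q), hence m*(I \ Q) >= m(I) = 10/3. The reverse inequality m*(I \ Q) <= m*(I) = 10/3 is trivial since (I \ Q) is a subset of I. Therefore m*(I \ Q) = 10/3.

10/3


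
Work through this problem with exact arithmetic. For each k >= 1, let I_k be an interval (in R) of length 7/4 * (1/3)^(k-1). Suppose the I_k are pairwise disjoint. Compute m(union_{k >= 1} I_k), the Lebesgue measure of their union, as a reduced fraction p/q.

By countable additivity of the Lebesgue measure on pairwise disjoint measurable sets,
  m(union_{k >= 1} I_k) = sum_{k >= 1} m(I_k) = sum_{k >= 1} a * r^(k-1),
  with a = 7/4 and r = 1/3.
Since 0 < r = 1/3 < 1, the geometric series converges:
  sum_{k >= 1} a * r^(k-1) = a / (1 - r).
  = 7/4 / (1 - 1/3)
  = 7/4 / (2/3)
  = 21/8.

21/8


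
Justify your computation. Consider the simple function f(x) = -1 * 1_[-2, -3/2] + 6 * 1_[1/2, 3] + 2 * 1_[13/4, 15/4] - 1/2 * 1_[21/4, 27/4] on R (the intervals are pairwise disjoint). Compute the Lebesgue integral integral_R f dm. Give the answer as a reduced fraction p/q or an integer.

For a simple function f = sum_i c_i * 1_{A_i} with disjoint A_i,
  integral f dm = sum_i c_i * m(A_i).
Lengths of the A_i:
  m(A_1) = -3/2 - (-2) = 1/2.
  m(A_2) = 3 - 1/2 = 5/2.
  m(A_3) = 15/4 - 13/4 = 1/2.
  m(A_4) = 27/4 - 21/4 = 3/2.
Contributions c_i * m(A_i):
  (-1) * (1/2) = -1/2.
  (6) * (5/2) = 15.
  (2) * (1/2) = 1.
  (-1/2) * (3/2) = -3/4.
Total: -1/2 + 15 + 1 - 3/4 = 59/4.

59/4


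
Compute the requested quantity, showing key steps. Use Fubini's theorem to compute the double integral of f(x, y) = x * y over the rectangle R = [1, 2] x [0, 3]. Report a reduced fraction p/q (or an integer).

f(x, y) is a tensor product of a function of x and a function of y, and both factors are bounded continuous (hence Lebesgue integrable) on the rectangle, so Fubini's theorem applies:
  integral_R f d(m x m) = (integral_a1^b1 x dx) * (integral_a2^b2 y dy).
Inner integral in x: integral_{1}^{2} x dx = (2^2 - 1^2)/2
  = 3/2.
Inner integral in y: integral_{0}^{3} y dy = (3^2 - 0^2)/2
  = 9/2.
Product: (3/2) * (9/2) = 27/4.

27/4


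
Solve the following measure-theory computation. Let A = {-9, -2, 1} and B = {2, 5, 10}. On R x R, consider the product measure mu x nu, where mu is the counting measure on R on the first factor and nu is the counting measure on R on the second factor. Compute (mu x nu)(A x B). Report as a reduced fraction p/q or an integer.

For a measurable rectangle A x B, the product measure satisfies
  (mu x nu)(A x B) = mu(A) * nu(B).
  mu(A) = 3.
  nu(B) = 3.
  (mu x nu)(A x B) = 3 * 3 = 9.

9


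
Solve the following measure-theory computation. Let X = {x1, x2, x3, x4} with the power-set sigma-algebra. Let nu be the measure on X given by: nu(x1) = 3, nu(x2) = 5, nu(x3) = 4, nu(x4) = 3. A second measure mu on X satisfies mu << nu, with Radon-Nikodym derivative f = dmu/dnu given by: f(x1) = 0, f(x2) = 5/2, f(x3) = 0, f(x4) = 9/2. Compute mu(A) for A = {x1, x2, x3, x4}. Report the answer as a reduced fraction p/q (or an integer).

By the defining property of the Radon-Nikodym derivative, for every measurable set A,
  mu(A) = integral_A f dnu.
Since nu is a discrete measure concentrated on the atoms of X, the integral over A reduces to the sum
  mu(A) = sum_{x in A} f(x) * nu({x}).
Computing each term:
  x1: f(x1) * nu(x1) = 0 * 3 = 0.
  x2: f(x2) * nu(x2) = 5/2 * 5 = 25/2.
  x3: f(x3) * nu(x3) = 0 * 4 = 0.
  x4: f(x4) * nu(x4) = 9/2 * 3 = 27/2.
Summing: mu(A) = 0 + 25/2 + 0 + 27/2 = 26.

26


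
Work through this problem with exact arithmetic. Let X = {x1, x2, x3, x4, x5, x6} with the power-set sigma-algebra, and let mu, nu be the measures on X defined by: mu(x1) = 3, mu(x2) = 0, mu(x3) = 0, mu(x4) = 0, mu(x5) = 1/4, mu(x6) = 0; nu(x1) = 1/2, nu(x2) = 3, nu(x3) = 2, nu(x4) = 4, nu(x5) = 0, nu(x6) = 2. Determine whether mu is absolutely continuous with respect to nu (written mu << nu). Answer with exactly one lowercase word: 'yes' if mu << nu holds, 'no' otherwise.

mu << nu means: every nu-null measurable set is also mu-null; equivalently, for every atom x, if nu({x}) = 0 then mu({x}) = 0.
Checking each atom:
  x1: nu = 1/2 > 0 -> no constraint.
  x2: nu = 3 > 0 -> no constraint.
  x3: nu = 2 > 0 -> no constraint.
  x4: nu = 4 > 0 -> no constraint.
  x5: nu = 0, mu = 1/4 > 0 -> violates mu << nu.
  x6: nu = 2 > 0 -> no constraint.
The atom(s) x5 violate the condition (nu = 0 but mu > 0). Therefore mu is NOT absolutely continuous w.r.t. nu.

no


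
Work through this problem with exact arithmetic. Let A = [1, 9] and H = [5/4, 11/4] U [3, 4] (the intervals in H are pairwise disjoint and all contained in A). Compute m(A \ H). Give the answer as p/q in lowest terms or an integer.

The ambient interval has length m(A) = 9 - 1 = 8.
Since the holes are disjoint and sit inside A, by finite additivity
  m(H) = sum_i (b_i - a_i), and m(A \ H) = m(A) - m(H).
Computing the hole measures:
  m(H_1) = 11/4 - 5/4 = 3/2.
  m(H_2) = 4 - 3 = 1.
Summed: m(H) = 3/2 + 1 = 5/2.
So m(A \ H) = 8 - 5/2 = 11/2.

11/2


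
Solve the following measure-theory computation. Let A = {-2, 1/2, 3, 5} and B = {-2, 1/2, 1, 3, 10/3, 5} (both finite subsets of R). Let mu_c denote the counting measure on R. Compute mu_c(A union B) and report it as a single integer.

Counting measure on a finite set equals cardinality. By inclusion-exclusion, |A union B| = |A| + |B| - |A cap B|.
|A| = 4, |B| = 6, |A cap B| = 4.
So mu_c(A union B) = 4 + 6 - 4 = 6.

6


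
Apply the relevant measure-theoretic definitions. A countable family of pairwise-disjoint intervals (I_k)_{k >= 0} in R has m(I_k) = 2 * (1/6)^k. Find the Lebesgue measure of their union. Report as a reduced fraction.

By countable additivity of the Lebesgue measure on pairwise disjoint measurable sets,
  m(union_{k >= 0} I_k) = sum_{k >= 0} m(I_k) = sum_{k >= 0} a * r^k,
  with a = 2 and r = 1/6.
Since 0 < r = 1/6 < 1, the geometric series converges:
  sum_{k >= 0} a * r^k = a / (1 - r).
  = 2 / (1 - 1/6)
  = 2 / (5/6)
  = 12/5.

12/5


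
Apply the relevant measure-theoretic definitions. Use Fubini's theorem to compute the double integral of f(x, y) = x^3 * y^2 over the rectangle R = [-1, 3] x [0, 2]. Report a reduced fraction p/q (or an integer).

f(x, y) is a tensor product of a function of x and a function of y, and both factors are bounded continuous (hence Lebesgue integrable) on the rectangle, so Fubini's theorem applies:
  integral_R f d(m x m) = (integral_a1^b1 x^3 dx) * (integral_a2^b2 y^2 dy).
Inner integral in x: integral_{-1}^{3} x^3 dx = (3^4 - (-1)^4)/4
  = 20.
Inner integral in y: integral_{0}^{2} y^2 dy = (2^3 - 0^3)/3
  = 8/3.
Product: (20) * (8/3) = 160/3.

160/3


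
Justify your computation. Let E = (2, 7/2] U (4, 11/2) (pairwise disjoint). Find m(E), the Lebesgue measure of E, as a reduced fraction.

For pairwise disjoint intervals, m(union_i I_i) = sum_i m(I_i),
and m is invariant under swapping open/closed endpoints (single points have measure 0).
So m(E) = sum_i (b_i - a_i).
  I_1 has length 7/2 - 2 = 3/2.
  I_2 has length 11/2 - 4 = 3/2.
Summing:
  m(E) = 3/2 + 3/2 = 3.

3


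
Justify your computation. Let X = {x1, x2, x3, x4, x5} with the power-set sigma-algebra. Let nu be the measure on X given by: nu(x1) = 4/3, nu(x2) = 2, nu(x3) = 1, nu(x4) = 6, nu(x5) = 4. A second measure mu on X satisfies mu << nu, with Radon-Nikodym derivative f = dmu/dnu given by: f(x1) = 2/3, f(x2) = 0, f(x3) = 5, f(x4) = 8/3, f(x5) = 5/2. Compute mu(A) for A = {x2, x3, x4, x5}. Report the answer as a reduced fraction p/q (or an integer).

By the defining property of the Radon-Nikodym derivative, for every measurable set A,
  mu(A) = integral_A f dnu.
Since nu is a discrete measure concentrated on the atoms of X, the integral over A reduces to the sum
  mu(A) = sum_{x in A} f(x) * nu({x}).
Computing each term:
  x2: f(x2) * nu(x2) = 0 * 2 = 0.
  x3: f(x3) * nu(x3) = 5 * 1 = 5.
  x4: f(x4) * nu(x4) = 8/3 * 6 = 16.
  x5: f(x5) * nu(x5) = 5/2 * 4 = 10.
Summing: mu(A) = 0 + 5 + 16 + 10 = 31.

31


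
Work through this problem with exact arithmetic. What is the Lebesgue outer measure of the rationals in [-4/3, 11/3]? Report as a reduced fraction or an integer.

E = Q cap [-4/3, 11/3] is a subset of Q, which is countable. Enumerate Q = {q_1, q_2, ...}; for any eps > 0, cover q_k by the open interval (q_k - eps/2^(k+1), q_k + eps/2^(k+1)), of length eps/2^k. The total cover length is sum_{k>=1} eps/2^k = eps. Hence m*(E) <= m*(Q) <= eps for every eps > 0, and since outer measure is non-negative, m*(E) = 0.

0


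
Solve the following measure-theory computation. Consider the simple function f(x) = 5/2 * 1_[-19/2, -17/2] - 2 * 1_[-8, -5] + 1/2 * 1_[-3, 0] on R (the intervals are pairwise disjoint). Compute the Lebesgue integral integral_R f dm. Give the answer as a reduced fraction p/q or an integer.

For a simple function f = sum_i c_i * 1_{A_i} with disjoint A_i,
  integral f dm = sum_i c_i * m(A_i).
Lengths of the A_i:
  m(A_1) = -17/2 - (-19/2) = 1.
  m(A_2) = -5 - (-8) = 3.
  m(A_3) = 0 - (-3) = 3.
Contributions c_i * m(A_i):
  (5/2) * (1) = 5/2.
  (-2) * (3) = -6.
  (1/2) * (3) = 3/2.
Total: 5/2 - 6 + 3/2 = -2.

-2


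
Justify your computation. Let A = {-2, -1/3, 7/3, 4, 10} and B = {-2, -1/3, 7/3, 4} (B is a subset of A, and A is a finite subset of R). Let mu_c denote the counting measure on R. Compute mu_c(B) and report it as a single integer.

Counting measure assigns mu_c(E) = |E| (number of elements) when E is finite.
B has 4 element(s), so mu_c(B) = 4.

4


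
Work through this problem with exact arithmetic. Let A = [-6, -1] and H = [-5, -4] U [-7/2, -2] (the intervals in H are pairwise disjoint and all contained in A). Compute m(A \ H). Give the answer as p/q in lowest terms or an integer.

The ambient interval has length m(A) = -1 - (-6) = 5.
Since the holes are disjoint and sit inside A, by finite additivity
  m(H) = sum_i (b_i - a_i), and m(A \ H) = m(A) - m(H).
Computing the hole measures:
  m(H_1) = -4 - (-5) = 1.
  m(H_2) = -2 - (-7/2) = 3/2.
Summed: m(H) = 1 + 3/2 = 5/2.
So m(A \ H) = 5 - 5/2 = 5/2.

5/2


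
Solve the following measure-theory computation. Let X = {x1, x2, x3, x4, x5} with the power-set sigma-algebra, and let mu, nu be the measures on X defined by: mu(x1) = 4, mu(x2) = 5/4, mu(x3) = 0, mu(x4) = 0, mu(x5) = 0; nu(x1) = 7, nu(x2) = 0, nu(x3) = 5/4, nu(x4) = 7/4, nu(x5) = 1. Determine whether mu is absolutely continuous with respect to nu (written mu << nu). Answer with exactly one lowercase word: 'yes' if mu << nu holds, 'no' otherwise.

mu << nu means: every nu-null measurable set is also mu-null; equivalently, for every atom x, if nu({x}) = 0 then mu({x}) = 0.
Checking each atom:
  x1: nu = 7 > 0 -> no constraint.
  x2: nu = 0, mu = 5/4 > 0 -> violates mu << nu.
  x3: nu = 5/4 > 0 -> no constraint.
  x4: nu = 7/4 > 0 -> no constraint.
  x5: nu = 1 > 0 -> no constraint.
The atom(s) x2 violate the condition (nu = 0 but mu > 0). Therefore mu is NOT absolutely continuous w.r.t. nu.

no


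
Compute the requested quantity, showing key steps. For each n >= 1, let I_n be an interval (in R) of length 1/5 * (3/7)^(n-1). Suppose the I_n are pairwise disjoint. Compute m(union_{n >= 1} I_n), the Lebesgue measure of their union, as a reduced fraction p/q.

By countable additivity of the Lebesgue measure on pairwise disjoint measurable sets,
  m(union_{n >= 1} I_n) = sum_{n >= 1} m(I_n) = sum_{n >= 1} a * r^(n-1),
  with a = 1/5 and r = 3/7.
Since 0 < r = 3/7 < 1, the geometric series converges:
  sum_{n >= 1} a * r^(n-1) = a / (1 - r).
  = 1/5 / (1 - 3/7)
  = 1/5 / (4/7)
  = 7/20.

7/20


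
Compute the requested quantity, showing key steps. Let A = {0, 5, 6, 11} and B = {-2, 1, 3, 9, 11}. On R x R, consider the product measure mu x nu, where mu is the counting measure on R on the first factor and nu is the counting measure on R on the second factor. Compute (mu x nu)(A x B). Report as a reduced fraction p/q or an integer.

For a measurable rectangle A x B, the product measure satisfies
  (mu x nu)(A x B) = mu(A) * nu(B).
  mu(A) = 4.
  nu(B) = 5.
  (mu x nu)(A x B) = 4 * 5 = 20.

20


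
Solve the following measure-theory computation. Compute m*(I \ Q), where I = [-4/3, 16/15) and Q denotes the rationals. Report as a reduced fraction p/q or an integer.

The interval I = [-4/3, 16/15) has m(I) = 16/15 - (-4/3) = 12/5 (endpoints are measure-zero, so open/closed/half-open agree). Write I = (I cap Q) u (I \ Q). The rationals in I are countable, so m*(I cap Q) = 0 (cover each rational by intervals whose total length is arbitrarily small). By countable subadditivity m*(I) <= m*(I cap Q) + m*(I \ Q), hence m*(I \ Q) >= m(I) = 12/5. The reverse inequality m*(I \ Q) <= m*(I) = 12/5 is trivial since (I \ Q) is a subset of I. Therefore m*(I \ Q) = 12/5.

12/5


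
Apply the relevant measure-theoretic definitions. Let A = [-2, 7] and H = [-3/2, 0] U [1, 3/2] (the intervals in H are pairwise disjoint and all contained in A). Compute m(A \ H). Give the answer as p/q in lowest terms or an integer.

The ambient interval has length m(A) = 7 - (-2) = 9.
Since the holes are disjoint and sit inside A, by finite additivity
  m(H) = sum_i (b_i - a_i), and m(A \ H) = m(A) - m(H).
Computing the hole measures:
  m(H_1) = 0 - (-3/2) = 3/2.
  m(H_2) = 3/2 - 1 = 1/2.
Summed: m(H) = 3/2 + 1/2 = 2.
So m(A \ H) = 9 - 2 = 7.

7


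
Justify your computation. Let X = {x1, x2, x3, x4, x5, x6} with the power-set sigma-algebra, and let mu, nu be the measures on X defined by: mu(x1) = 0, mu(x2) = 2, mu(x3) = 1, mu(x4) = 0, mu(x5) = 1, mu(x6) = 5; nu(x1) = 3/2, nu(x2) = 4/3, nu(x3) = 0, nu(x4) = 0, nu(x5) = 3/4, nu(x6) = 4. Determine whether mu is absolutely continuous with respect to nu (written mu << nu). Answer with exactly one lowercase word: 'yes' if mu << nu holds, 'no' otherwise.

mu << nu means: every nu-null measurable set is also mu-null; equivalently, for every atom x, if nu({x}) = 0 then mu({x}) = 0.
Checking each atom:
  x1: nu = 3/2 > 0 -> no constraint.
  x2: nu = 4/3 > 0 -> no constraint.
  x3: nu = 0, mu = 1 > 0 -> violates mu << nu.
  x4: nu = 0, mu = 0 -> consistent with mu << nu.
  x5: nu = 3/4 > 0 -> no constraint.
  x6: nu = 4 > 0 -> no constraint.
The atom(s) x3 violate the condition (nu = 0 but mu > 0). Therefore mu is NOT absolutely continuous w.r.t. nu.

no


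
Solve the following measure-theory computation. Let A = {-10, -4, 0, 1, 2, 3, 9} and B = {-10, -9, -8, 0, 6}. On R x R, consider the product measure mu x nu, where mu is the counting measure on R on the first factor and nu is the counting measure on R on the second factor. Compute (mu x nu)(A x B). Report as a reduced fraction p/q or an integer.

For a measurable rectangle A x B, the product measure satisfies
  (mu x nu)(A x B) = mu(A) * nu(B).
  mu(A) = 7.
  nu(B) = 5.
  (mu x nu)(A x B) = 7 * 5 = 35.

35


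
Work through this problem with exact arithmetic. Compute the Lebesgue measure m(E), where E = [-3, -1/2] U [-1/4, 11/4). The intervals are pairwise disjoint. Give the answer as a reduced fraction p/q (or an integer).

For pairwise disjoint intervals, m(union_i I_i) = sum_i m(I_i),
and m is invariant under swapping open/closed endpoints (single points have measure 0).
So m(E) = sum_i (b_i - a_i).
  I_1 has length -1/2 - (-3) = 5/2.
  I_2 has length 11/4 - (-1/4) = 3.
Summing:
  m(E) = 5/2 + 3 = 11/2.

11/2


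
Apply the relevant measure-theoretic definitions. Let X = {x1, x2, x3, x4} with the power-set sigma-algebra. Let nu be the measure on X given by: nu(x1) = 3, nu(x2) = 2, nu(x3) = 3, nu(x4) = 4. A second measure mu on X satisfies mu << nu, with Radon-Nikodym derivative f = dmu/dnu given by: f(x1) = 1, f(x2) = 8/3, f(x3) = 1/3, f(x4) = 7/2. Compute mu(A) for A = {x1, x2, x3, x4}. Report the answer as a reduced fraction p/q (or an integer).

By the defining property of the Radon-Nikodym derivative, for every measurable set A,
  mu(A) = integral_A f dnu.
Since nu is a discrete measure concentrated on the atoms of X, the integral over A reduces to the sum
  mu(A) = sum_{x in A} f(x) * nu({x}).
Computing each term:
  x1: f(x1) * nu(x1) = 1 * 3 = 3.
  x2: f(x2) * nu(x2) = 8/3 * 2 = 16/3.
  x3: f(x3) * nu(x3) = 1/3 * 3 = 1.
  x4: f(x4) * nu(x4) = 7/2 * 4 = 14.
Summing: mu(A) = 3 + 16/3 + 1 + 14 = 70/3.

70/3


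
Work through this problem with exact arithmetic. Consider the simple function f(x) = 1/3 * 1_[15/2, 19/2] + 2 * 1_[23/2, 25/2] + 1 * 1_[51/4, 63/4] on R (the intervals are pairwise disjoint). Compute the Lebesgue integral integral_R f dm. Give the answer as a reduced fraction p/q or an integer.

For a simple function f = sum_i c_i * 1_{A_i} with disjoint A_i,
  integral f dm = sum_i c_i * m(A_i).
Lengths of the A_i:
  m(A_1) = 19/2 - 15/2 = 2.
  m(A_2) = 25/2 - 23/2 = 1.
  m(A_3) = 63/4 - 51/4 = 3.
Contributions c_i * m(A_i):
  (1/3) * (2) = 2/3.
  (2) * (1) = 2.
  (1) * (3) = 3.
Total: 2/3 + 2 + 3 = 17/3.

17/3


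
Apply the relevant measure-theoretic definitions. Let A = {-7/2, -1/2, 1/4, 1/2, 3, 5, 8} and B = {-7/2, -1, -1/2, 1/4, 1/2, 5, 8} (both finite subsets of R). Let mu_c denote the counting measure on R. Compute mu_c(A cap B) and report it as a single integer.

Counting measure on a finite set equals cardinality. mu_c(A cap B) = |A cap B| (elements appearing in both).
Enumerating the elements of A that also lie in B gives 6 element(s).
So mu_c(A cap B) = 6.

6


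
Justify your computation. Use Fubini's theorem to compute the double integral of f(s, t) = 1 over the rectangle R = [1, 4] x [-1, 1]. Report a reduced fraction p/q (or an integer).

f(s, t) is a tensor product of a function of s and a function of t, and both factors are bounded continuous (hence Lebesgue integrable) on the rectangle, so Fubini's theorem applies:
  integral_R f d(m x m) = (integral_a1^b1 1 ds) * (integral_a2^b2 1 dt).
Inner integral in s: integral_{1}^{4} 1 ds = (4^1 - 1^1)/1
  = 3.
Inner integral in t: integral_{-1}^{1} 1 dt = (1^1 - (-1)^1)/1
  = 2.
Product: (3) * (2) = 6.

6
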